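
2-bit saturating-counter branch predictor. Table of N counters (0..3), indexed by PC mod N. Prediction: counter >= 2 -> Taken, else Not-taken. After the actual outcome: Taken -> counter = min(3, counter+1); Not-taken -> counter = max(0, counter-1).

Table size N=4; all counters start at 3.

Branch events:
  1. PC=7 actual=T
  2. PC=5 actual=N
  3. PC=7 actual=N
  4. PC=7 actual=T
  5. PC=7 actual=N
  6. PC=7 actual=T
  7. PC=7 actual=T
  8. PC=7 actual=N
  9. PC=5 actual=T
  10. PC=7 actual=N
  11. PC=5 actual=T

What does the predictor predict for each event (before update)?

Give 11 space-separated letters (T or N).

Ev 1: PC=7 idx=3 pred=T actual=T -> ctr[3]=3
Ev 2: PC=5 idx=1 pred=T actual=N -> ctr[1]=2
Ev 3: PC=7 idx=3 pred=T actual=N -> ctr[3]=2
Ev 4: PC=7 idx=3 pred=T actual=T -> ctr[3]=3
Ev 5: PC=7 idx=3 pred=T actual=N -> ctr[3]=2
Ev 6: PC=7 idx=3 pred=T actual=T -> ctr[3]=3
Ev 7: PC=7 idx=3 pred=T actual=T -> ctr[3]=3
Ev 8: PC=7 idx=3 pred=T actual=N -> ctr[3]=2
Ev 9: PC=5 idx=1 pred=T actual=T -> ctr[1]=3
Ev 10: PC=7 idx=3 pred=T actual=N -> ctr[3]=1
Ev 11: PC=5 idx=1 pred=T actual=T -> ctr[1]=3

Answer: T T T T T T T T T T T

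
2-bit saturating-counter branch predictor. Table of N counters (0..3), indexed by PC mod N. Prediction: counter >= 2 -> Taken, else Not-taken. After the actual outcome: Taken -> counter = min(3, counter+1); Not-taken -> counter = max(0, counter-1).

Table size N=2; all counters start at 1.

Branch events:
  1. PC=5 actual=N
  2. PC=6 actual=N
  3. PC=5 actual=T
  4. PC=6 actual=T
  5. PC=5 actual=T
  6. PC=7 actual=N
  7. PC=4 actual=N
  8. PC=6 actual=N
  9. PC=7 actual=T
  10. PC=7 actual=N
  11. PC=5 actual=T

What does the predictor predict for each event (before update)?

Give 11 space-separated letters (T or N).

Ev 1: PC=5 idx=1 pred=N actual=N -> ctr[1]=0
Ev 2: PC=6 idx=0 pred=N actual=N -> ctr[0]=0
Ev 3: PC=5 idx=1 pred=N actual=T -> ctr[1]=1
Ev 4: PC=6 idx=0 pred=N actual=T -> ctr[0]=1
Ev 5: PC=5 idx=1 pred=N actual=T -> ctr[1]=2
Ev 6: PC=7 idx=1 pred=T actual=N -> ctr[1]=1
Ev 7: PC=4 idx=0 pred=N actual=N -> ctr[0]=0
Ev 8: PC=6 idx=0 pred=N actual=N -> ctr[0]=0
Ev 9: PC=7 idx=1 pred=N actual=T -> ctr[1]=2
Ev 10: PC=7 idx=1 pred=T actual=N -> ctr[1]=1
Ev 11: PC=5 idx=1 pred=N actual=T -> ctr[1]=2

Answer: N N N N N T N N N T N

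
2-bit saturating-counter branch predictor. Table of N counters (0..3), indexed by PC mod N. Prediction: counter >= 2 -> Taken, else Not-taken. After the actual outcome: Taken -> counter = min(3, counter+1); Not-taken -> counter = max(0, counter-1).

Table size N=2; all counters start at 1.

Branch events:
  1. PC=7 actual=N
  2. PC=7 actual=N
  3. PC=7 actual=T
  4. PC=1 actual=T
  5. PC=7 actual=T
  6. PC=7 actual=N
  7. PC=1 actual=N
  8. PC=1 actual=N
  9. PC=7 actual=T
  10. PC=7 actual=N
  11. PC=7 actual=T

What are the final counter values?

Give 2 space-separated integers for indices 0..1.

Answer: 1 1

Derivation:
Ev 1: PC=7 idx=1 pred=N actual=N -> ctr[1]=0
Ev 2: PC=7 idx=1 pred=N actual=N -> ctr[1]=0
Ev 3: PC=7 idx=1 pred=N actual=T -> ctr[1]=1
Ev 4: PC=1 idx=1 pred=N actual=T -> ctr[1]=2
Ev 5: PC=7 idx=1 pred=T actual=T -> ctr[1]=3
Ev 6: PC=7 idx=1 pred=T actual=N -> ctr[1]=2
Ev 7: PC=1 idx=1 pred=T actual=N -> ctr[1]=1
Ev 8: PC=1 idx=1 pred=N actual=N -> ctr[1]=0
Ev 9: PC=7 idx=1 pred=N actual=T -> ctr[1]=1
Ev 10: PC=7 idx=1 pred=N actual=N -> ctr[1]=0
Ev 11: PC=7 idx=1 pred=N actual=T -> ctr[1]=1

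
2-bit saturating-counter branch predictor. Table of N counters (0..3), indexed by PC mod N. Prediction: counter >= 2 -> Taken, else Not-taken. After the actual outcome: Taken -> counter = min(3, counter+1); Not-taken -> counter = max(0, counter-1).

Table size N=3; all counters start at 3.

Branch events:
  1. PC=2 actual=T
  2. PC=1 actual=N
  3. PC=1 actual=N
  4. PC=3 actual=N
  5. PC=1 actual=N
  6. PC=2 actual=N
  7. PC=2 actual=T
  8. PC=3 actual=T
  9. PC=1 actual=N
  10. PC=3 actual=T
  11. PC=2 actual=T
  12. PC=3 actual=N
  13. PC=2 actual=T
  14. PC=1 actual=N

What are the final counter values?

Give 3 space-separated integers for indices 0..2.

Answer: 2 0 3

Derivation:
Ev 1: PC=2 idx=2 pred=T actual=T -> ctr[2]=3
Ev 2: PC=1 idx=1 pred=T actual=N -> ctr[1]=2
Ev 3: PC=1 idx=1 pred=T actual=N -> ctr[1]=1
Ev 4: PC=3 idx=0 pred=T actual=N -> ctr[0]=2
Ev 5: PC=1 idx=1 pred=N actual=N -> ctr[1]=0
Ev 6: PC=2 idx=2 pred=T actual=N -> ctr[2]=2
Ev 7: PC=2 idx=2 pred=T actual=T -> ctr[2]=3
Ev 8: PC=3 idx=0 pred=T actual=T -> ctr[0]=3
Ev 9: PC=1 idx=1 pred=N actual=N -> ctr[1]=0
Ev 10: PC=3 idx=0 pred=T actual=T -> ctr[0]=3
Ev 11: PC=2 idx=2 pred=T actual=T -> ctr[2]=3
Ev 12: PC=3 idx=0 pred=T actual=N -> ctr[0]=2
Ev 13: PC=2 idx=2 pred=T actual=T -> ctr[2]=3
Ev 14: PC=1 idx=1 pred=N actual=N -> ctr[1]=0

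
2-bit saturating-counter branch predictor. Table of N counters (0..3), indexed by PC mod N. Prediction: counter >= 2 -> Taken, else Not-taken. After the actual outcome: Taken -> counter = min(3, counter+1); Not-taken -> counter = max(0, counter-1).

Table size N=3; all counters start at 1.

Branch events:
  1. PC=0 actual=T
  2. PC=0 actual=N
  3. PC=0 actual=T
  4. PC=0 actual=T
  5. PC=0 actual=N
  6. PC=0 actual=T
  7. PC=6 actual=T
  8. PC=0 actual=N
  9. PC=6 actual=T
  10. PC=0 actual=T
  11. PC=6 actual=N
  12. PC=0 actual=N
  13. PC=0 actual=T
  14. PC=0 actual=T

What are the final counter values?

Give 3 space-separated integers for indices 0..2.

Ev 1: PC=0 idx=0 pred=N actual=T -> ctr[0]=2
Ev 2: PC=0 idx=0 pred=T actual=N -> ctr[0]=1
Ev 3: PC=0 idx=0 pred=N actual=T -> ctr[0]=2
Ev 4: PC=0 idx=0 pred=T actual=T -> ctr[0]=3
Ev 5: PC=0 idx=0 pred=T actual=N -> ctr[0]=2
Ev 6: PC=0 idx=0 pred=T actual=T -> ctr[0]=3
Ev 7: PC=6 idx=0 pred=T actual=T -> ctr[0]=3
Ev 8: PC=0 idx=0 pred=T actual=N -> ctr[0]=2
Ev 9: PC=6 idx=0 pred=T actual=T -> ctr[0]=3
Ev 10: PC=0 idx=0 pred=T actual=T -> ctr[0]=3
Ev 11: PC=6 idx=0 pred=T actual=N -> ctr[0]=2
Ev 12: PC=0 idx=0 pred=T actual=N -> ctr[0]=1
Ev 13: PC=0 idx=0 pred=N actual=T -> ctr[0]=2
Ev 14: PC=0 idx=0 pred=T actual=T -> ctr[0]=3

Answer: 3 1 1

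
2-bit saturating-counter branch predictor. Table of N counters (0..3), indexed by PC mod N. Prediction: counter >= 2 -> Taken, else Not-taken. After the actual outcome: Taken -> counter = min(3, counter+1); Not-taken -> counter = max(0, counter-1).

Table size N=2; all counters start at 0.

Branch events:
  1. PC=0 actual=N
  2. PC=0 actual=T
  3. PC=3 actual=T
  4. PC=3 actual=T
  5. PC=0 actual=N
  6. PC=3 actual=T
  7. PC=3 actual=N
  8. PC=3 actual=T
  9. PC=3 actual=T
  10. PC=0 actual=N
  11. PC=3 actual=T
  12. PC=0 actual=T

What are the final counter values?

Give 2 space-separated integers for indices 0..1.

Ev 1: PC=0 idx=0 pred=N actual=N -> ctr[0]=0
Ev 2: PC=0 idx=0 pred=N actual=T -> ctr[0]=1
Ev 3: PC=3 idx=1 pred=N actual=T -> ctr[1]=1
Ev 4: PC=3 idx=1 pred=N actual=T -> ctr[1]=2
Ev 5: PC=0 idx=0 pred=N actual=N -> ctr[0]=0
Ev 6: PC=3 idx=1 pred=T actual=T -> ctr[1]=3
Ev 7: PC=3 idx=1 pred=T actual=N -> ctr[1]=2
Ev 8: PC=3 idx=1 pred=T actual=T -> ctr[1]=3
Ev 9: PC=3 idx=1 pred=T actual=T -> ctr[1]=3
Ev 10: PC=0 idx=0 pred=N actual=N -> ctr[0]=0
Ev 11: PC=3 idx=1 pred=T actual=T -> ctr[1]=3
Ev 12: PC=0 idx=0 pred=N actual=T -> ctr[0]=1

Answer: 1 3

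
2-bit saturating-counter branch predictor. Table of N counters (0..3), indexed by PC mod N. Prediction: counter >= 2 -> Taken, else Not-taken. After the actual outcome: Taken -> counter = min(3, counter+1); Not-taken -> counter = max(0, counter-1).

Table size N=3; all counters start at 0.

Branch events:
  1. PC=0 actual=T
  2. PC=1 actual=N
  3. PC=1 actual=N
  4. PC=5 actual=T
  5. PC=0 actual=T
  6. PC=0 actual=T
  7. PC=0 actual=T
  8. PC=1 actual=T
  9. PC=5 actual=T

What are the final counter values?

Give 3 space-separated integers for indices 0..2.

Answer: 3 1 2

Derivation:
Ev 1: PC=0 idx=0 pred=N actual=T -> ctr[0]=1
Ev 2: PC=1 idx=1 pred=N actual=N -> ctr[1]=0
Ev 3: PC=1 idx=1 pred=N actual=N -> ctr[1]=0
Ev 4: PC=5 idx=2 pred=N actual=T -> ctr[2]=1
Ev 5: PC=0 idx=0 pred=N actual=T -> ctr[0]=2
Ev 6: PC=0 idx=0 pred=T actual=T -> ctr[0]=3
Ev 7: PC=0 idx=0 pred=T actual=T -> ctr[0]=3
Ev 8: PC=1 idx=1 pred=N actual=T -> ctr[1]=1
Ev 9: PC=5 idx=2 pred=N actual=T -> ctr[2]=2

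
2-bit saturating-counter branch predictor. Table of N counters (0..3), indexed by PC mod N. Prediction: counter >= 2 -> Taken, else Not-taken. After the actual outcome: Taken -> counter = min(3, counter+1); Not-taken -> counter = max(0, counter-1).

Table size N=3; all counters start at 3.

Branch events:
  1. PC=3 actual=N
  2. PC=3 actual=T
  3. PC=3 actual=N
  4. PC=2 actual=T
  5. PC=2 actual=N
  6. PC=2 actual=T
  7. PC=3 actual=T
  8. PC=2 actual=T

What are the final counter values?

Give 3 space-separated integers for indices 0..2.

Answer: 3 3 3

Derivation:
Ev 1: PC=3 idx=0 pred=T actual=N -> ctr[0]=2
Ev 2: PC=3 idx=0 pred=T actual=T -> ctr[0]=3
Ev 3: PC=3 idx=0 pred=T actual=N -> ctr[0]=2
Ev 4: PC=2 idx=2 pred=T actual=T -> ctr[2]=3
Ev 5: PC=2 idx=2 pred=T actual=N -> ctr[2]=2
Ev 6: PC=2 idx=2 pred=T actual=T -> ctr[2]=3
Ev 7: PC=3 idx=0 pred=T actual=T -> ctr[0]=3
Ev 8: PC=2 idx=2 pred=T actual=T -> ctr[2]=3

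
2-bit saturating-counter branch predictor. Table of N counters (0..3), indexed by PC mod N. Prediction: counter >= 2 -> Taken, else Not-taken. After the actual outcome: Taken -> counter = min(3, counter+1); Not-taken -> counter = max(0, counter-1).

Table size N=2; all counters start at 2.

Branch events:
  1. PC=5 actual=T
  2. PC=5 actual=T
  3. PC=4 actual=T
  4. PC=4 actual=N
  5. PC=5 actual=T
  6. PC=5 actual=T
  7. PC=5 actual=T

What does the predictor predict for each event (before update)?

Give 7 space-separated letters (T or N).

Ev 1: PC=5 idx=1 pred=T actual=T -> ctr[1]=3
Ev 2: PC=5 idx=1 pred=T actual=T -> ctr[1]=3
Ev 3: PC=4 idx=0 pred=T actual=T -> ctr[0]=3
Ev 4: PC=4 idx=0 pred=T actual=N -> ctr[0]=2
Ev 5: PC=5 idx=1 pred=T actual=T -> ctr[1]=3
Ev 6: PC=5 idx=1 pred=T actual=T -> ctr[1]=3
Ev 7: PC=5 idx=1 pred=T actual=T -> ctr[1]=3

Answer: T T T T T T T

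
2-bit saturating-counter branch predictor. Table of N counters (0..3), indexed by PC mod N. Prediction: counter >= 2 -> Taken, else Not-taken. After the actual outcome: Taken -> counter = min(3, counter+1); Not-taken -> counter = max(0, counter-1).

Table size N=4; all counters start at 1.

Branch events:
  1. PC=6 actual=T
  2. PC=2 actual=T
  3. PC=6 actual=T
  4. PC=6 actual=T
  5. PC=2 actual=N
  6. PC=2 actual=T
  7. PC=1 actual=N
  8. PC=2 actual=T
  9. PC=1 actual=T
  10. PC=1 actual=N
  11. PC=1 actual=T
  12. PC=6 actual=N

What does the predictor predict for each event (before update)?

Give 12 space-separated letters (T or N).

Ev 1: PC=6 idx=2 pred=N actual=T -> ctr[2]=2
Ev 2: PC=2 idx=2 pred=T actual=T -> ctr[2]=3
Ev 3: PC=6 idx=2 pred=T actual=T -> ctr[2]=3
Ev 4: PC=6 idx=2 pred=T actual=T -> ctr[2]=3
Ev 5: PC=2 idx=2 pred=T actual=N -> ctr[2]=2
Ev 6: PC=2 idx=2 pred=T actual=T -> ctr[2]=3
Ev 7: PC=1 idx=1 pred=N actual=N -> ctr[1]=0
Ev 8: PC=2 idx=2 pred=T actual=T -> ctr[2]=3
Ev 9: PC=1 idx=1 pred=N actual=T -> ctr[1]=1
Ev 10: PC=1 idx=1 pred=N actual=N -> ctr[1]=0
Ev 11: PC=1 idx=1 pred=N actual=T -> ctr[1]=1
Ev 12: PC=6 idx=2 pred=T actual=N -> ctr[2]=2

Answer: N T T T T T N T N N N T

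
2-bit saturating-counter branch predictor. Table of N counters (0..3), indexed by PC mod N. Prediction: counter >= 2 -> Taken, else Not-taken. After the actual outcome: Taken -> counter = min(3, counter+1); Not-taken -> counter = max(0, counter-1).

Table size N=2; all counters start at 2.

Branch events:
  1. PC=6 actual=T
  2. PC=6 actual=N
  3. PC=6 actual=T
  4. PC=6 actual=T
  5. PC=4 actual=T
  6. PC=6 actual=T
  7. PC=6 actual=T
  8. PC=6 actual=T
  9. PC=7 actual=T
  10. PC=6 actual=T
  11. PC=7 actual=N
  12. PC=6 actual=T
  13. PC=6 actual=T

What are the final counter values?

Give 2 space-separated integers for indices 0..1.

Ev 1: PC=6 idx=0 pred=T actual=T -> ctr[0]=3
Ev 2: PC=6 idx=0 pred=T actual=N -> ctr[0]=2
Ev 3: PC=6 idx=0 pred=T actual=T -> ctr[0]=3
Ev 4: PC=6 idx=0 pred=T actual=T -> ctr[0]=3
Ev 5: PC=4 idx=0 pred=T actual=T -> ctr[0]=3
Ev 6: PC=6 idx=0 pred=T actual=T -> ctr[0]=3
Ev 7: PC=6 idx=0 pred=T actual=T -> ctr[0]=3
Ev 8: PC=6 idx=0 pred=T actual=T -> ctr[0]=3
Ev 9: PC=7 idx=1 pred=T actual=T -> ctr[1]=3
Ev 10: PC=6 idx=0 pred=T actual=T -> ctr[0]=3
Ev 11: PC=7 idx=1 pred=T actual=N -> ctr[1]=2
Ev 12: PC=6 idx=0 pred=T actual=T -> ctr[0]=3
Ev 13: PC=6 idx=0 pred=T actual=T -> ctr[0]=3

Answer: 3 2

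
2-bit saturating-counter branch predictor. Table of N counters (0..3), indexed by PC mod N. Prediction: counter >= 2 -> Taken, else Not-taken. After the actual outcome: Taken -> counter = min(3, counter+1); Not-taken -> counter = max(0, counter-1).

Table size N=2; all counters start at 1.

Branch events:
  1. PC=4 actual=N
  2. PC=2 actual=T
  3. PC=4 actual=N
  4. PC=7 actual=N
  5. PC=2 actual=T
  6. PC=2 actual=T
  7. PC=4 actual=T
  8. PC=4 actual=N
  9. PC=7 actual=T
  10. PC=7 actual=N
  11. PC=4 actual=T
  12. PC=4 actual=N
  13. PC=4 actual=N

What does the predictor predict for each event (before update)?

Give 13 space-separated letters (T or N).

Answer: N N N N N N T T N N T T T

Derivation:
Ev 1: PC=4 idx=0 pred=N actual=N -> ctr[0]=0
Ev 2: PC=2 idx=0 pred=N actual=T -> ctr[0]=1
Ev 3: PC=4 idx=0 pred=N actual=N -> ctr[0]=0
Ev 4: PC=7 idx=1 pred=N actual=N -> ctr[1]=0
Ev 5: PC=2 idx=0 pred=N actual=T -> ctr[0]=1
Ev 6: PC=2 idx=0 pred=N actual=T -> ctr[0]=2
Ev 7: PC=4 idx=0 pred=T actual=T -> ctr[0]=3
Ev 8: PC=4 idx=0 pred=T actual=N -> ctr[0]=2
Ev 9: PC=7 idx=1 pred=N actual=T -> ctr[1]=1
Ev 10: PC=7 idx=1 pred=N actual=N -> ctr[1]=0
Ev 11: PC=4 idx=0 pred=T actual=T -> ctr[0]=3
Ev 12: PC=4 idx=0 pred=T actual=N -> ctr[0]=2
Ev 13: PC=4 idx=0 pred=T actual=N -> ctr[0]=1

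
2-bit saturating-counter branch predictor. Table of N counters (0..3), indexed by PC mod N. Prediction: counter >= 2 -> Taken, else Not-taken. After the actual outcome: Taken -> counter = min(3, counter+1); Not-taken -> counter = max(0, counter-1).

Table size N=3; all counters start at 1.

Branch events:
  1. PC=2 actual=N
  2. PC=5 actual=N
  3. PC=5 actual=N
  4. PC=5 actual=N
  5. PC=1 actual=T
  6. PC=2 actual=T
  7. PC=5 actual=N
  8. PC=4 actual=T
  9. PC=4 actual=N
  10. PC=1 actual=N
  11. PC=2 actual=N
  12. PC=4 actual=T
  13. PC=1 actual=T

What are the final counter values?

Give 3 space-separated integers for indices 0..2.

Ev 1: PC=2 idx=2 pred=N actual=N -> ctr[2]=0
Ev 2: PC=5 idx=2 pred=N actual=N -> ctr[2]=0
Ev 3: PC=5 idx=2 pred=N actual=N -> ctr[2]=0
Ev 4: PC=5 idx=2 pred=N actual=N -> ctr[2]=0
Ev 5: PC=1 idx=1 pred=N actual=T -> ctr[1]=2
Ev 6: PC=2 idx=2 pred=N actual=T -> ctr[2]=1
Ev 7: PC=5 idx=2 pred=N actual=N -> ctr[2]=0
Ev 8: PC=4 idx=1 pred=T actual=T -> ctr[1]=3
Ev 9: PC=4 idx=1 pred=T actual=N -> ctr[1]=2
Ev 10: PC=1 idx=1 pred=T actual=N -> ctr[1]=1
Ev 11: PC=2 idx=2 pred=N actual=N -> ctr[2]=0
Ev 12: PC=4 idx=1 pred=N actual=T -> ctr[1]=2
Ev 13: PC=1 idx=1 pred=T actual=T -> ctr[1]=3

Answer: 1 3 0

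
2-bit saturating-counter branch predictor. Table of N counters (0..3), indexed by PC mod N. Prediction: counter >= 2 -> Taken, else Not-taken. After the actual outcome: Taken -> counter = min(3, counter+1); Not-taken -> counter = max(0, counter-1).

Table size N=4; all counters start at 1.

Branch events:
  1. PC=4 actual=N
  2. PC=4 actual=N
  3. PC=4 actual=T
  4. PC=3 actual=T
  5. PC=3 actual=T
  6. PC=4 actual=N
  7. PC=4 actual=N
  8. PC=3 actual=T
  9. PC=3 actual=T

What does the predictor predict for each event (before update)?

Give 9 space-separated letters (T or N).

Ev 1: PC=4 idx=0 pred=N actual=N -> ctr[0]=0
Ev 2: PC=4 idx=0 pred=N actual=N -> ctr[0]=0
Ev 3: PC=4 idx=0 pred=N actual=T -> ctr[0]=1
Ev 4: PC=3 idx=3 pred=N actual=T -> ctr[3]=2
Ev 5: PC=3 idx=3 pred=T actual=T -> ctr[3]=3
Ev 6: PC=4 idx=0 pred=N actual=N -> ctr[0]=0
Ev 7: PC=4 idx=0 pred=N actual=N -> ctr[0]=0
Ev 8: PC=3 idx=3 pred=T actual=T -> ctr[3]=3
Ev 9: PC=3 idx=3 pred=T actual=T -> ctr[3]=3

Answer: N N N N T N N T T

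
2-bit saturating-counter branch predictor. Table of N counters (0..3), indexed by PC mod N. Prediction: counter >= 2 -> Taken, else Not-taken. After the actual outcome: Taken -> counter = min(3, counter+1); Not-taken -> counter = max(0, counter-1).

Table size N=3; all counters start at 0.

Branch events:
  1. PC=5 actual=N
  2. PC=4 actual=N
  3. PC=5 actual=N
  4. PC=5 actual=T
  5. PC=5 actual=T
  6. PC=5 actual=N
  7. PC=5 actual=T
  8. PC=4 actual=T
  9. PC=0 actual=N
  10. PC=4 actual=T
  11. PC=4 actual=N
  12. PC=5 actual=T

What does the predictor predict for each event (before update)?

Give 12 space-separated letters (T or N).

Answer: N N N N N T N N N N T T

Derivation:
Ev 1: PC=5 idx=2 pred=N actual=N -> ctr[2]=0
Ev 2: PC=4 idx=1 pred=N actual=N -> ctr[1]=0
Ev 3: PC=5 idx=2 pred=N actual=N -> ctr[2]=0
Ev 4: PC=5 idx=2 pred=N actual=T -> ctr[2]=1
Ev 5: PC=5 idx=2 pred=N actual=T -> ctr[2]=2
Ev 6: PC=5 idx=2 pred=T actual=N -> ctr[2]=1
Ev 7: PC=5 idx=2 pred=N actual=T -> ctr[2]=2
Ev 8: PC=4 idx=1 pred=N actual=T -> ctr[1]=1
Ev 9: PC=0 idx=0 pred=N actual=N -> ctr[0]=0
Ev 10: PC=4 idx=1 pred=N actual=T -> ctr[1]=2
Ev 11: PC=4 idx=1 pred=T actual=N -> ctr[1]=1
Ev 12: PC=5 idx=2 pred=T actual=T -> ctr[2]=3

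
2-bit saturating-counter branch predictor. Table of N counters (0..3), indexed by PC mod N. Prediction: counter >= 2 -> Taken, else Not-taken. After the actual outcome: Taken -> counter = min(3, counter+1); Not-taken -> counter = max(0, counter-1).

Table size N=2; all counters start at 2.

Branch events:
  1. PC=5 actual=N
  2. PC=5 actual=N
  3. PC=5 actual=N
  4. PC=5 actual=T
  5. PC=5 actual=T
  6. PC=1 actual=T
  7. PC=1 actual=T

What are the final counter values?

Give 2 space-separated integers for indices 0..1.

Ev 1: PC=5 idx=1 pred=T actual=N -> ctr[1]=1
Ev 2: PC=5 idx=1 pred=N actual=N -> ctr[1]=0
Ev 3: PC=5 idx=1 pred=N actual=N -> ctr[1]=0
Ev 4: PC=5 idx=1 pred=N actual=T -> ctr[1]=1
Ev 5: PC=5 idx=1 pred=N actual=T -> ctr[1]=2
Ev 6: PC=1 idx=1 pred=T actual=T -> ctr[1]=3
Ev 7: PC=1 idx=1 pred=T actual=T -> ctr[1]=3

Answer: 2 3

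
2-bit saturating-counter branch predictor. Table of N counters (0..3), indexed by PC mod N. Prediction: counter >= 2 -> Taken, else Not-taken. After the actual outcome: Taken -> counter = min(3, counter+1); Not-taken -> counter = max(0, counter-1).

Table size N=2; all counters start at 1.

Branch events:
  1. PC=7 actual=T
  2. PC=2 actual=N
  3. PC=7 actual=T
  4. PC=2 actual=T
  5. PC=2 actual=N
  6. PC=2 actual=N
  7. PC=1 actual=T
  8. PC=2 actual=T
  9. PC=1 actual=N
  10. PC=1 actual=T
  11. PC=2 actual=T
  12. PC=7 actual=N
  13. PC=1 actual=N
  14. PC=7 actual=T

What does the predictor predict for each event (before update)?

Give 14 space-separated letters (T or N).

Answer: N N T N N N T N T T N T T N

Derivation:
Ev 1: PC=7 idx=1 pred=N actual=T -> ctr[1]=2
Ev 2: PC=2 idx=0 pred=N actual=N -> ctr[0]=0
Ev 3: PC=7 idx=1 pred=T actual=T -> ctr[1]=3
Ev 4: PC=2 idx=0 pred=N actual=T -> ctr[0]=1
Ev 5: PC=2 idx=0 pred=N actual=N -> ctr[0]=0
Ev 6: PC=2 idx=0 pred=N actual=N -> ctr[0]=0
Ev 7: PC=1 idx=1 pred=T actual=T -> ctr[1]=3
Ev 8: PC=2 idx=0 pred=N actual=T -> ctr[0]=1
Ev 9: PC=1 idx=1 pred=T actual=N -> ctr[1]=2
Ev 10: PC=1 idx=1 pred=T actual=T -> ctr[1]=3
Ev 11: PC=2 idx=0 pred=N actual=T -> ctr[0]=2
Ev 12: PC=7 idx=1 pred=T actual=N -> ctr[1]=2
Ev 13: PC=1 idx=1 pred=T actual=N -> ctr[1]=1
Ev 14: PC=7 idx=1 pred=N actual=T -> ctr[1]=2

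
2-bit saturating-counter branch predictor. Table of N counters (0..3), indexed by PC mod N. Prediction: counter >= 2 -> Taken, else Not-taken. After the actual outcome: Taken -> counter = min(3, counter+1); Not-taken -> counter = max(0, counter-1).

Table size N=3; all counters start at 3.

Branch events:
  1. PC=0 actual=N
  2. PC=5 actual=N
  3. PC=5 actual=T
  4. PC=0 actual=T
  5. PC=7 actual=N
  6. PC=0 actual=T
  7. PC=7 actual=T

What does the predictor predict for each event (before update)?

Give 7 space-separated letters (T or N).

Ev 1: PC=0 idx=0 pred=T actual=N -> ctr[0]=2
Ev 2: PC=5 idx=2 pred=T actual=N -> ctr[2]=2
Ev 3: PC=5 idx=2 pred=T actual=T -> ctr[2]=3
Ev 4: PC=0 idx=0 pred=T actual=T -> ctr[0]=3
Ev 5: PC=7 idx=1 pred=T actual=N -> ctr[1]=2
Ev 6: PC=0 idx=0 pred=T actual=T -> ctr[0]=3
Ev 7: PC=7 idx=1 pred=T actual=T -> ctr[1]=3

Answer: T T T T T T T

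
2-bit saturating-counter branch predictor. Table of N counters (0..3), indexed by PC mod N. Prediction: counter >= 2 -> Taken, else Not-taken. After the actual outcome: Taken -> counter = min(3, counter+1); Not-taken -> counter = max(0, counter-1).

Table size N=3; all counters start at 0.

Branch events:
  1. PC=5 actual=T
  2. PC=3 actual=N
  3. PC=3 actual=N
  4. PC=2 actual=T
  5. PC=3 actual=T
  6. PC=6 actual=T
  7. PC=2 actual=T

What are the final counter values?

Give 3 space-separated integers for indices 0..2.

Answer: 2 0 3

Derivation:
Ev 1: PC=5 idx=2 pred=N actual=T -> ctr[2]=1
Ev 2: PC=3 idx=0 pred=N actual=N -> ctr[0]=0
Ev 3: PC=3 idx=0 pred=N actual=N -> ctr[0]=0
Ev 4: PC=2 idx=2 pred=N actual=T -> ctr[2]=2
Ev 5: PC=3 idx=0 pred=N actual=T -> ctr[0]=1
Ev 6: PC=6 idx=0 pred=N actual=T -> ctr[0]=2
Ev 7: PC=2 idx=2 pred=T actual=T -> ctr[2]=3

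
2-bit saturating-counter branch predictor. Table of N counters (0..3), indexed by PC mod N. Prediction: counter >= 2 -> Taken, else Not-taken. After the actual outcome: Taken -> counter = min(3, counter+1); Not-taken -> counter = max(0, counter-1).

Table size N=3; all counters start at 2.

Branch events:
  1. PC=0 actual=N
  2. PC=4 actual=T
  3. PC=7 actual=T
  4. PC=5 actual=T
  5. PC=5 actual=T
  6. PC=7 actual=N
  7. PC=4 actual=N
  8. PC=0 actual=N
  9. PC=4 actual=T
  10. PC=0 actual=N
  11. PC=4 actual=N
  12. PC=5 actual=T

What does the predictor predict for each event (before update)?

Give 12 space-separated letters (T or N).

Answer: T T T T T T T N N N T T

Derivation:
Ev 1: PC=0 idx=0 pred=T actual=N -> ctr[0]=1
Ev 2: PC=4 idx=1 pred=T actual=T -> ctr[1]=3
Ev 3: PC=7 idx=1 pred=T actual=T -> ctr[1]=3
Ev 4: PC=5 idx=2 pred=T actual=T -> ctr[2]=3
Ev 5: PC=5 idx=2 pred=T actual=T -> ctr[2]=3
Ev 6: PC=7 idx=1 pred=T actual=N -> ctr[1]=2
Ev 7: PC=4 idx=1 pred=T actual=N -> ctr[1]=1
Ev 8: PC=0 idx=0 pred=N actual=N -> ctr[0]=0
Ev 9: PC=4 idx=1 pred=N actual=T -> ctr[1]=2
Ev 10: PC=0 idx=0 pred=N actual=N -> ctr[0]=0
Ev 11: PC=4 idx=1 pred=T actual=N -> ctr[1]=1
Ev 12: PC=5 idx=2 pred=T actual=T -> ctr[2]=3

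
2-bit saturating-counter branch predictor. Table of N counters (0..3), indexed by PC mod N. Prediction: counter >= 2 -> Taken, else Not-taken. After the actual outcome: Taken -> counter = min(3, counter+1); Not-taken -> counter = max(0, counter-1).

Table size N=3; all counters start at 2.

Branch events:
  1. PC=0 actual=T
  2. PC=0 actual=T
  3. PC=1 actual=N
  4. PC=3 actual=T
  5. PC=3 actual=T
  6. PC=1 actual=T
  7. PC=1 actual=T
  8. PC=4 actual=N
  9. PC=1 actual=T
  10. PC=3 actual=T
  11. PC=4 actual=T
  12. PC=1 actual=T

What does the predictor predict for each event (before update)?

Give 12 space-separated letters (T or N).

Ev 1: PC=0 idx=0 pred=T actual=T -> ctr[0]=3
Ev 2: PC=0 idx=0 pred=T actual=T -> ctr[0]=3
Ev 3: PC=1 idx=1 pred=T actual=N -> ctr[1]=1
Ev 4: PC=3 idx=0 pred=T actual=T -> ctr[0]=3
Ev 5: PC=3 idx=0 pred=T actual=T -> ctr[0]=3
Ev 6: PC=1 idx=1 pred=N actual=T -> ctr[1]=2
Ev 7: PC=1 idx=1 pred=T actual=T -> ctr[1]=3
Ev 8: PC=4 idx=1 pred=T actual=N -> ctr[1]=2
Ev 9: PC=1 idx=1 pred=T actual=T -> ctr[1]=3
Ev 10: PC=3 idx=0 pred=T actual=T -> ctr[0]=3
Ev 11: PC=4 idx=1 pred=T actual=T -> ctr[1]=3
Ev 12: PC=1 idx=1 pred=T actual=T -> ctr[1]=3

Answer: T T T T T N T T T T T T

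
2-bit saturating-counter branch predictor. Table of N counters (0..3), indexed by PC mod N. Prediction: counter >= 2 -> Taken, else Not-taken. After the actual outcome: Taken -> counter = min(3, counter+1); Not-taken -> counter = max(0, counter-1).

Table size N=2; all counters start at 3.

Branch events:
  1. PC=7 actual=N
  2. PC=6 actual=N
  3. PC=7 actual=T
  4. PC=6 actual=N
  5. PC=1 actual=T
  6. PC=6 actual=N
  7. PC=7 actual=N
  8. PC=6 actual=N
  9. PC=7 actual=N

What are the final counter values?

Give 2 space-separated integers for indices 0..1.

Answer: 0 1

Derivation:
Ev 1: PC=7 idx=1 pred=T actual=N -> ctr[1]=2
Ev 2: PC=6 idx=0 pred=T actual=N -> ctr[0]=2
Ev 3: PC=7 idx=1 pred=T actual=T -> ctr[1]=3
Ev 4: PC=6 idx=0 pred=T actual=N -> ctr[0]=1
Ev 5: PC=1 idx=1 pred=T actual=T -> ctr[1]=3
Ev 6: PC=6 idx=0 pred=N actual=N -> ctr[0]=0
Ev 7: PC=7 idx=1 pred=T actual=N -> ctr[1]=2
Ev 8: PC=6 idx=0 pred=N actual=N -> ctr[0]=0
Ev 9: PC=7 idx=1 pred=T actual=N -> ctr[1]=1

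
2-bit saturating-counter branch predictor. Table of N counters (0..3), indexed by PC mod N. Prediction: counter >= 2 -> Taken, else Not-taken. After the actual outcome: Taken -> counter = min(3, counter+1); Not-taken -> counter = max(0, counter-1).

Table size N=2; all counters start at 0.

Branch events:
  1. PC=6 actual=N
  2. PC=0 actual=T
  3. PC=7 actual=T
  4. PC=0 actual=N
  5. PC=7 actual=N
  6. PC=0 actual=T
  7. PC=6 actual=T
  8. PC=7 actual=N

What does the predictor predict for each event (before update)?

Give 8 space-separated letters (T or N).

Answer: N N N N N N N N

Derivation:
Ev 1: PC=6 idx=0 pred=N actual=N -> ctr[0]=0
Ev 2: PC=0 idx=0 pred=N actual=T -> ctr[0]=1
Ev 3: PC=7 idx=1 pred=N actual=T -> ctr[1]=1
Ev 4: PC=0 idx=0 pred=N actual=N -> ctr[0]=0
Ev 5: PC=7 idx=1 pred=N actual=N -> ctr[1]=0
Ev 6: PC=0 idx=0 pred=N actual=T -> ctr[0]=1
Ev 7: PC=6 idx=0 pred=N actual=T -> ctr[0]=2
Ev 8: PC=7 idx=1 pred=N actual=N -> ctr[1]=0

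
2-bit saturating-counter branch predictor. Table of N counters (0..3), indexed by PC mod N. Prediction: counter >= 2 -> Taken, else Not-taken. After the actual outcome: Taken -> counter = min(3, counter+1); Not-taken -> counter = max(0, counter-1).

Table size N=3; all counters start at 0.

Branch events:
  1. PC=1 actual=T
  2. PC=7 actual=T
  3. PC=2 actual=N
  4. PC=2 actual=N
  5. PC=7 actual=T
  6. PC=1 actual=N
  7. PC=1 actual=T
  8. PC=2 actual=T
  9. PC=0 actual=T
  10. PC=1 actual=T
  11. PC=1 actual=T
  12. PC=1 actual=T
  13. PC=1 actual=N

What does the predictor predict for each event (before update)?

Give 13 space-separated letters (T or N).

Ev 1: PC=1 idx=1 pred=N actual=T -> ctr[1]=1
Ev 2: PC=7 idx=1 pred=N actual=T -> ctr[1]=2
Ev 3: PC=2 idx=2 pred=N actual=N -> ctr[2]=0
Ev 4: PC=2 idx=2 pred=N actual=N -> ctr[2]=0
Ev 5: PC=7 idx=1 pred=T actual=T -> ctr[1]=3
Ev 6: PC=1 idx=1 pred=T actual=N -> ctr[1]=2
Ev 7: PC=1 idx=1 pred=T actual=T -> ctr[1]=3
Ev 8: PC=2 idx=2 pred=N actual=T -> ctr[2]=1
Ev 9: PC=0 idx=0 pred=N actual=T -> ctr[0]=1
Ev 10: PC=1 idx=1 pred=T actual=T -> ctr[1]=3
Ev 11: PC=1 idx=1 pred=T actual=T -> ctr[1]=3
Ev 12: PC=1 idx=1 pred=T actual=T -> ctr[1]=3
Ev 13: PC=1 idx=1 pred=T actual=N -> ctr[1]=2

Answer: N N N N T T T N N T T T T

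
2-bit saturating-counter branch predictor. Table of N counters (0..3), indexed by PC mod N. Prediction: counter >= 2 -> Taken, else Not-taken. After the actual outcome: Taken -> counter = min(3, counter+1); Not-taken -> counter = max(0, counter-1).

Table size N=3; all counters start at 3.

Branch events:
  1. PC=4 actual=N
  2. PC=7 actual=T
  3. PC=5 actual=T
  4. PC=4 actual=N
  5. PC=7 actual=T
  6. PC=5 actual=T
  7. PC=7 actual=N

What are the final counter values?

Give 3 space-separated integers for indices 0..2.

Answer: 3 2 3

Derivation:
Ev 1: PC=4 idx=1 pred=T actual=N -> ctr[1]=2
Ev 2: PC=7 idx=1 pred=T actual=T -> ctr[1]=3
Ev 3: PC=5 idx=2 pred=T actual=T -> ctr[2]=3
Ev 4: PC=4 idx=1 pred=T actual=N -> ctr[1]=2
Ev 5: PC=7 idx=1 pred=T actual=T -> ctr[1]=3
Ev 6: PC=5 idx=2 pred=T actual=T -> ctr[2]=3
Ev 7: PC=7 idx=1 pred=T actual=N -> ctr[1]=2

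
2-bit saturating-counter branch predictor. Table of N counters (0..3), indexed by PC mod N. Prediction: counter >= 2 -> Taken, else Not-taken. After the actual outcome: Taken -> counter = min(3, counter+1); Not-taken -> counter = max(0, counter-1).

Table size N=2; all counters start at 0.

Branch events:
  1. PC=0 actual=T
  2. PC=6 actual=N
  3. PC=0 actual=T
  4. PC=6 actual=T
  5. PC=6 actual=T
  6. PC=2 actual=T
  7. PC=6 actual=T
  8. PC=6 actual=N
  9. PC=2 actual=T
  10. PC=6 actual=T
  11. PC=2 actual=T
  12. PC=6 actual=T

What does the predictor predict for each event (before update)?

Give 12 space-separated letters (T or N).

Ev 1: PC=0 idx=0 pred=N actual=T -> ctr[0]=1
Ev 2: PC=6 idx=0 pred=N actual=N -> ctr[0]=0
Ev 3: PC=0 idx=0 pred=N actual=T -> ctr[0]=1
Ev 4: PC=6 idx=0 pred=N actual=T -> ctr[0]=2
Ev 5: PC=6 idx=0 pred=T actual=T -> ctr[0]=3
Ev 6: PC=2 idx=0 pred=T actual=T -> ctr[0]=3
Ev 7: PC=6 idx=0 pred=T actual=T -> ctr[0]=3
Ev 8: PC=6 idx=0 pred=T actual=N -> ctr[0]=2
Ev 9: PC=2 idx=0 pred=T actual=T -> ctr[0]=3
Ev 10: PC=6 idx=0 pred=T actual=T -> ctr[0]=3
Ev 11: PC=2 idx=0 pred=T actual=T -> ctr[0]=3
Ev 12: PC=6 idx=0 pred=T actual=T -> ctr[0]=3

Answer: N N N N T T T T T T T T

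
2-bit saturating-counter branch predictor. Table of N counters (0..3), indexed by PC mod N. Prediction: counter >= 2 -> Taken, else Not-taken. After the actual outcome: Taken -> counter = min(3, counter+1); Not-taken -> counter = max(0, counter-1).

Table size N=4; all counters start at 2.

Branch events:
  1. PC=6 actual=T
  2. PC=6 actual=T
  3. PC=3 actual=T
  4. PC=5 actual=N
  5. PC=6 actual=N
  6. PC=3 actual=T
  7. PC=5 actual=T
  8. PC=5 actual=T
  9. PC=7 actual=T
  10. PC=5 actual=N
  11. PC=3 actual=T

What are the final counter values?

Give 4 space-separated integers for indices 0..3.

Ev 1: PC=6 idx=2 pred=T actual=T -> ctr[2]=3
Ev 2: PC=6 idx=2 pred=T actual=T -> ctr[2]=3
Ev 3: PC=3 idx=3 pred=T actual=T -> ctr[3]=3
Ev 4: PC=5 idx=1 pred=T actual=N -> ctr[1]=1
Ev 5: PC=6 idx=2 pred=T actual=N -> ctr[2]=2
Ev 6: PC=3 idx=3 pred=T actual=T -> ctr[3]=3
Ev 7: PC=5 idx=1 pred=N actual=T -> ctr[1]=2
Ev 8: PC=5 idx=1 pred=T actual=T -> ctr[1]=3
Ev 9: PC=7 idx=3 pred=T actual=T -> ctr[3]=3
Ev 10: PC=5 idx=1 pred=T actual=N -> ctr[1]=2
Ev 11: PC=3 idx=3 pred=T actual=T -> ctr[3]=3

Answer: 2 2 2 3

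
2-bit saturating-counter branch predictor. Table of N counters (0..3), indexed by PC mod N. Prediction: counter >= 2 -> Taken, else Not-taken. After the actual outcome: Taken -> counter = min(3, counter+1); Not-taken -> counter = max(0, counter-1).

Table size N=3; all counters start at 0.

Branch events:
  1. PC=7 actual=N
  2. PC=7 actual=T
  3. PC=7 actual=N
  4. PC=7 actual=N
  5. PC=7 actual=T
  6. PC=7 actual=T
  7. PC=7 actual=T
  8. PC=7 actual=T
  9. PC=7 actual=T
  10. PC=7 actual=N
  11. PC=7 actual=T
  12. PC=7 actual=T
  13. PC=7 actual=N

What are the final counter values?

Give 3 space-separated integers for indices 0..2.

Ev 1: PC=7 idx=1 pred=N actual=N -> ctr[1]=0
Ev 2: PC=7 idx=1 pred=N actual=T -> ctr[1]=1
Ev 3: PC=7 idx=1 pred=N actual=N -> ctr[1]=0
Ev 4: PC=7 idx=1 pred=N actual=N -> ctr[1]=0
Ev 5: PC=7 idx=1 pred=N actual=T -> ctr[1]=1
Ev 6: PC=7 idx=1 pred=N actual=T -> ctr[1]=2
Ev 7: PC=7 idx=1 pred=T actual=T -> ctr[1]=3
Ev 8: PC=7 idx=1 pred=T actual=T -> ctr[1]=3
Ev 9: PC=7 idx=1 pred=T actual=T -> ctr[1]=3
Ev 10: PC=7 idx=1 pred=T actual=N -> ctr[1]=2
Ev 11: PC=7 idx=1 pred=T actual=T -> ctr[1]=3
Ev 12: PC=7 idx=1 pred=T actual=T -> ctr[1]=3
Ev 13: PC=7 idx=1 pred=T actual=N -> ctr[1]=2

Answer: 0 2 0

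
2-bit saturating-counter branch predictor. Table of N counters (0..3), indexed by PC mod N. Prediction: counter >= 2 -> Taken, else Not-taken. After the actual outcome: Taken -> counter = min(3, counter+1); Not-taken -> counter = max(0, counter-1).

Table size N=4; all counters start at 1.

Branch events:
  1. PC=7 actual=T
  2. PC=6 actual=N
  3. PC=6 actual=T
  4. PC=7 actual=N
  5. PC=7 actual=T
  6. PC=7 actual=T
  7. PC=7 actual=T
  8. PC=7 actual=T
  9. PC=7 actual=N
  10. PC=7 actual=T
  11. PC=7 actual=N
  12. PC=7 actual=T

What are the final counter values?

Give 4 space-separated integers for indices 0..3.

Ev 1: PC=7 idx=3 pred=N actual=T -> ctr[3]=2
Ev 2: PC=6 idx=2 pred=N actual=N -> ctr[2]=0
Ev 3: PC=6 idx=2 pred=N actual=T -> ctr[2]=1
Ev 4: PC=7 idx=3 pred=T actual=N -> ctr[3]=1
Ev 5: PC=7 idx=3 pred=N actual=T -> ctr[3]=2
Ev 6: PC=7 idx=3 pred=T actual=T -> ctr[3]=3
Ev 7: PC=7 idx=3 pred=T actual=T -> ctr[3]=3
Ev 8: PC=7 idx=3 pred=T actual=T -> ctr[3]=3
Ev 9: PC=7 idx=3 pred=T actual=N -> ctr[3]=2
Ev 10: PC=7 idx=3 pred=T actual=T -> ctr[3]=3
Ev 11: PC=7 idx=3 pred=T actual=N -> ctr[3]=2
Ev 12: PC=7 idx=3 pred=T actual=T -> ctr[3]=3

Answer: 1 1 1 3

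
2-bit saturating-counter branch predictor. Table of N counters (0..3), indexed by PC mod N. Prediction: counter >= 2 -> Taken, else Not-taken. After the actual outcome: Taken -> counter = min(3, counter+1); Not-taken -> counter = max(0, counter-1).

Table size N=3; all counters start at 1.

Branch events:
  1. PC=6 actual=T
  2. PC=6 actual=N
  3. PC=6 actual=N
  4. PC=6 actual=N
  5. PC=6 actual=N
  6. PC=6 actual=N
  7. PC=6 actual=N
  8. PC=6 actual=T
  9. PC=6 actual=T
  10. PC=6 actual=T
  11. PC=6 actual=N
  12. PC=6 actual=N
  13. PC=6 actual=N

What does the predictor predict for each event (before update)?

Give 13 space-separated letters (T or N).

Answer: N T N N N N N N N T T T N

Derivation:
Ev 1: PC=6 idx=0 pred=N actual=T -> ctr[0]=2
Ev 2: PC=6 idx=0 pred=T actual=N -> ctr[0]=1
Ev 3: PC=6 idx=0 pred=N actual=N -> ctr[0]=0
Ev 4: PC=6 idx=0 pred=N actual=N -> ctr[0]=0
Ev 5: PC=6 idx=0 pred=N actual=N -> ctr[0]=0
Ev 6: PC=6 idx=0 pred=N actual=N -> ctr[0]=0
Ev 7: PC=6 idx=0 pred=N actual=N -> ctr[0]=0
Ev 8: PC=6 idx=0 pred=N actual=T -> ctr[0]=1
Ev 9: PC=6 idx=0 pred=N actual=T -> ctr[0]=2
Ev 10: PC=6 idx=0 pred=T actual=T -> ctr[0]=3
Ev 11: PC=6 idx=0 pred=T actual=N -> ctr[0]=2
Ev 12: PC=6 idx=0 pred=T actual=N -> ctr[0]=1
Ev 13: PC=6 idx=0 pred=N actual=N -> ctr[0]=0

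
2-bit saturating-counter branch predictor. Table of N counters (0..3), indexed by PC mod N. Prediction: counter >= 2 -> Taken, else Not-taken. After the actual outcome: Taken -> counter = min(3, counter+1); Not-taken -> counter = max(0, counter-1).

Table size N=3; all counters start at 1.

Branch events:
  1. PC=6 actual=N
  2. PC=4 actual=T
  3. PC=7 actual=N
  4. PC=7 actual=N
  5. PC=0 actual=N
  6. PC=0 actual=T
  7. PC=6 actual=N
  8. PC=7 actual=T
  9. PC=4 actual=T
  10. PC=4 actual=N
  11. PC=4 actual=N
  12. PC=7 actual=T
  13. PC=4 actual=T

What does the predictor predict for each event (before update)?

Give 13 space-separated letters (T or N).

Ev 1: PC=6 idx=0 pred=N actual=N -> ctr[0]=0
Ev 2: PC=4 idx=1 pred=N actual=T -> ctr[1]=2
Ev 3: PC=7 idx=1 pred=T actual=N -> ctr[1]=1
Ev 4: PC=7 idx=1 pred=N actual=N -> ctr[1]=0
Ev 5: PC=0 idx=0 pred=N actual=N -> ctr[0]=0
Ev 6: PC=0 idx=0 pred=N actual=T -> ctr[0]=1
Ev 7: PC=6 idx=0 pred=N actual=N -> ctr[0]=0
Ev 8: PC=7 idx=1 pred=N actual=T -> ctr[1]=1
Ev 9: PC=4 idx=1 pred=N actual=T -> ctr[1]=2
Ev 10: PC=4 idx=1 pred=T actual=N -> ctr[1]=1
Ev 11: PC=4 idx=1 pred=N actual=N -> ctr[1]=0
Ev 12: PC=7 idx=1 pred=N actual=T -> ctr[1]=1
Ev 13: PC=4 idx=1 pred=N actual=T -> ctr[1]=2

Answer: N N T N N N N N N T N N N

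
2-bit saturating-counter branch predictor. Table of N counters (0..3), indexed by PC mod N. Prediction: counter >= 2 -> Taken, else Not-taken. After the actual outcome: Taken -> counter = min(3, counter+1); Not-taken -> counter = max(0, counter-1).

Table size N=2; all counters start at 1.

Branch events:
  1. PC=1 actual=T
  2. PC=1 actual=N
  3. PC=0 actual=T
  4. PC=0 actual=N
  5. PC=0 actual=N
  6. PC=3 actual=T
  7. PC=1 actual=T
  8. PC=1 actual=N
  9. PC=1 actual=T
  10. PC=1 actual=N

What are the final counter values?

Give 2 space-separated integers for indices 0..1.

Answer: 0 2

Derivation:
Ev 1: PC=1 idx=1 pred=N actual=T -> ctr[1]=2
Ev 2: PC=1 idx=1 pred=T actual=N -> ctr[1]=1
Ev 3: PC=0 idx=0 pred=N actual=T -> ctr[0]=2
Ev 4: PC=0 idx=0 pred=T actual=N -> ctr[0]=1
Ev 5: PC=0 idx=0 pred=N actual=N -> ctr[0]=0
Ev 6: PC=3 idx=1 pred=N actual=T -> ctr[1]=2
Ev 7: PC=1 idx=1 pred=T actual=T -> ctr[1]=3
Ev 8: PC=1 idx=1 pred=T actual=N -> ctr[1]=2
Ev 9: PC=1 idx=1 pred=T actual=T -> ctr[1]=3
Ev 10: PC=1 idx=1 pred=T actual=N -> ctr[1]=2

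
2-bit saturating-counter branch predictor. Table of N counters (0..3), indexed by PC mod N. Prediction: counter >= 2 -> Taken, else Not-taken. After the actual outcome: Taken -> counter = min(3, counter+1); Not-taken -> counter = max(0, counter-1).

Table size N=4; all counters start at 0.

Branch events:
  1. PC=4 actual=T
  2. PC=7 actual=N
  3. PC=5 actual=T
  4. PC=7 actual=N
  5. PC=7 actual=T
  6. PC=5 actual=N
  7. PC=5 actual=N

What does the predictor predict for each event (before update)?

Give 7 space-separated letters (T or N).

Ev 1: PC=4 idx=0 pred=N actual=T -> ctr[0]=1
Ev 2: PC=7 idx=3 pred=N actual=N -> ctr[3]=0
Ev 3: PC=5 idx=1 pred=N actual=T -> ctr[1]=1
Ev 4: PC=7 idx=3 pred=N actual=N -> ctr[3]=0
Ev 5: PC=7 idx=3 pred=N actual=T -> ctr[3]=1
Ev 6: PC=5 idx=1 pred=N actual=N -> ctr[1]=0
Ev 7: PC=5 idx=1 pred=N actual=N -> ctr[1]=0

Answer: N N N N N N N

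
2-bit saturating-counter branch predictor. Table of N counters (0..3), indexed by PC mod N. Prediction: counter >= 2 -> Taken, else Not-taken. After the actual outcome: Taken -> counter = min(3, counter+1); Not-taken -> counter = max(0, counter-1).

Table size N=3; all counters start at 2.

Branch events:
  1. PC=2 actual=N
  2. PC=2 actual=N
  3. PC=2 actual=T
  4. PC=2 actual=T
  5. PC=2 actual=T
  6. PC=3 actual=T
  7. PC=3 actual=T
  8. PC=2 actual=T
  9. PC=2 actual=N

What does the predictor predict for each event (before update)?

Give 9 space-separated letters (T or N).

Answer: T N N N T T T T T

Derivation:
Ev 1: PC=2 idx=2 pred=T actual=N -> ctr[2]=1
Ev 2: PC=2 idx=2 pred=N actual=N -> ctr[2]=0
Ev 3: PC=2 idx=2 pred=N actual=T -> ctr[2]=1
Ev 4: PC=2 idx=2 pred=N actual=T -> ctr[2]=2
Ev 5: PC=2 idx=2 pred=T actual=T -> ctr[2]=3
Ev 6: PC=3 idx=0 pred=T actual=T -> ctr[0]=3
Ev 7: PC=3 idx=0 pred=T actual=T -> ctr[0]=3
Ev 8: PC=2 idx=2 pred=T actual=T -> ctr[2]=3
Ev 9: PC=2 idx=2 pred=T actual=N -> ctr[2]=2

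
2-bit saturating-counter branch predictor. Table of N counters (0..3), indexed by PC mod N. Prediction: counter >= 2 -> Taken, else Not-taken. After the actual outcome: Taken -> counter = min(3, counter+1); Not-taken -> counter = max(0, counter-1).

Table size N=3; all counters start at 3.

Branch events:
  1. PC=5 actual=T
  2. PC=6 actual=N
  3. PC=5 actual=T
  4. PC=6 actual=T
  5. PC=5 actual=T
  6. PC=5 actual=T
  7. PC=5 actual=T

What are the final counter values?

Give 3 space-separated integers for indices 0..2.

Ev 1: PC=5 idx=2 pred=T actual=T -> ctr[2]=3
Ev 2: PC=6 idx=0 pred=T actual=N -> ctr[0]=2
Ev 3: PC=5 idx=2 pred=T actual=T -> ctr[2]=3
Ev 4: PC=6 idx=0 pred=T actual=T -> ctr[0]=3
Ev 5: PC=5 idx=2 pred=T actual=T -> ctr[2]=3
Ev 6: PC=5 idx=2 pred=T actual=T -> ctr[2]=3
Ev 7: PC=5 idx=2 pred=T actual=T -> ctr[2]=3

Answer: 3 3 3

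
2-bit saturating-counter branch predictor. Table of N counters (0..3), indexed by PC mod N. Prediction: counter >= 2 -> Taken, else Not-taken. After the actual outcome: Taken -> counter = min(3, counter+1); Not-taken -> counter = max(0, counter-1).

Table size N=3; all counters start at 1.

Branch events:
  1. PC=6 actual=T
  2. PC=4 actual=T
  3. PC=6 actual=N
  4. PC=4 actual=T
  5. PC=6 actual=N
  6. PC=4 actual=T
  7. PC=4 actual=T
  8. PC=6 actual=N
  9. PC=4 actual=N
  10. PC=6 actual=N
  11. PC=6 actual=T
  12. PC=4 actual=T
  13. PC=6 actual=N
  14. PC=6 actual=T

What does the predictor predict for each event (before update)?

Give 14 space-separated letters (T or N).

Answer: N N T T N T T N T N N T N N

Derivation:
Ev 1: PC=6 idx=0 pred=N actual=T -> ctr[0]=2
Ev 2: PC=4 idx=1 pred=N actual=T -> ctr[1]=2
Ev 3: PC=6 idx=0 pred=T actual=N -> ctr[0]=1
Ev 4: PC=4 idx=1 pred=T actual=T -> ctr[1]=3
Ev 5: PC=6 idx=0 pred=N actual=N -> ctr[0]=0
Ev 6: PC=4 idx=1 pred=T actual=T -> ctr[1]=3
Ev 7: PC=4 idx=1 pred=T actual=T -> ctr[1]=3
Ev 8: PC=6 idx=0 pred=N actual=N -> ctr[0]=0
Ev 9: PC=4 idx=1 pred=T actual=N -> ctr[1]=2
Ev 10: PC=6 idx=0 pred=N actual=N -> ctr[0]=0
Ev 11: PC=6 idx=0 pred=N actual=T -> ctr[0]=1
Ev 12: PC=4 idx=1 pred=T actual=T -> ctr[1]=3
Ev 13: PC=6 idx=0 pred=N actual=N -> ctr[0]=0
Ev 14: PC=6 idx=0 pred=N actual=T -> ctr[0]=1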